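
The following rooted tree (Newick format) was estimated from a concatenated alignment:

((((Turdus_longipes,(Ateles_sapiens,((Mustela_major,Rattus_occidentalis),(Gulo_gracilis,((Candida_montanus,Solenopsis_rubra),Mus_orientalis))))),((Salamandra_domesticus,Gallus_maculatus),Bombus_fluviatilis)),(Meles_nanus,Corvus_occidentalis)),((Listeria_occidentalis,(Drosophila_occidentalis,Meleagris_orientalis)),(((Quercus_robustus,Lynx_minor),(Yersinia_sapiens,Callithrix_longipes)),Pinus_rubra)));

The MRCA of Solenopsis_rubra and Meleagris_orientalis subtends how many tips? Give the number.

The MRCA of Solenopsis_rubra and Meleagris_orientalis is the root, so the clade is the entire tree.
That clade contains 21 terminal taxa: Ateles_sapiens, Bombus_fluviatilis, Callithrix_longipes, Candida_montanus, Corvus_occidentalis, Drosophila_occidentalis, Gallus_maculatus, Gulo_gracilis, Listeria_occidentalis, Lynx_minor, Meleagris_orientalis, Meles_nanus, Mus_orientalis, Mustela_major, Pinus_rubra, Quercus_robustus, Rattus_occidentalis, Salamandra_domesticus, Solenopsis_rubra, Turdus_longipes, Yersinia_sapiens.

21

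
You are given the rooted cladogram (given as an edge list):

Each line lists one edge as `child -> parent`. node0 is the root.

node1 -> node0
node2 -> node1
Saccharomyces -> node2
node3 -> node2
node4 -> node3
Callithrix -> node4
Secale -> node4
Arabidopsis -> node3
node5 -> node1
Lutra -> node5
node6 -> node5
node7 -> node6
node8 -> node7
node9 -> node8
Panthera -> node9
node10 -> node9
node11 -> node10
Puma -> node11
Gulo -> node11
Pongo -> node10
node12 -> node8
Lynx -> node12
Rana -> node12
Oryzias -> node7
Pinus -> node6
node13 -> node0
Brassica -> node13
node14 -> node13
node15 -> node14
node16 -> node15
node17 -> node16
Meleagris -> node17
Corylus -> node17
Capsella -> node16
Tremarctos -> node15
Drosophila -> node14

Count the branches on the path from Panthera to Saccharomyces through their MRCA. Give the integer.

The MRCA of Panthera and Saccharomyces is the node subtending ((Saccharomyces,((Callithrix,Secale),Arabidopsis)),(Lutra,((((Panthera,((Puma,Gulo),Pongo)),(Lynx,Rana)),Oryzias),Pinus))).
From Panthera up to that node: 6 branches. From Saccharomyces up to the same node: 2 branches. Total: 6 + 2 = 8.

8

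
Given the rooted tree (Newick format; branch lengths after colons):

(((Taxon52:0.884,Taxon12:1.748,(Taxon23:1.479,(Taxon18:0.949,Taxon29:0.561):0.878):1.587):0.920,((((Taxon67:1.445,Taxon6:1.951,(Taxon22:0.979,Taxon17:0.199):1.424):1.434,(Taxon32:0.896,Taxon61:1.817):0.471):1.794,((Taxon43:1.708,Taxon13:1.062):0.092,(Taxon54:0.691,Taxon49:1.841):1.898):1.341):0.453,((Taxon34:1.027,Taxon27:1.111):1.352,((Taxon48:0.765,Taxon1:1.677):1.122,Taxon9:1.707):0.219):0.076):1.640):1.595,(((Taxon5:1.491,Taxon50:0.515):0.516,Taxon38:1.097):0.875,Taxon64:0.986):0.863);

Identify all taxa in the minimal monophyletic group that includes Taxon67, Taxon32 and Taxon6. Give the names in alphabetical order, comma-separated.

Taxon17, Taxon22, Taxon32, Taxon6, Taxon61, Taxon67

Tracing Taxon67: it sits inside (Taxon67,Taxon6,(Taxon22,Taxon17)).
Tracing Taxon32: it sits inside (Taxon32,Taxon61).
Tracing Taxon6: it sits inside (Taxon67,Taxon6,(Taxon22,Taxon17)).
The smallest clade enclosing all 3 is ((Taxon67,Taxon6,(Taxon22,Taxon17)),(Taxon32,Taxon61)); the answer is its 6 terminal taxa in alphabetical order.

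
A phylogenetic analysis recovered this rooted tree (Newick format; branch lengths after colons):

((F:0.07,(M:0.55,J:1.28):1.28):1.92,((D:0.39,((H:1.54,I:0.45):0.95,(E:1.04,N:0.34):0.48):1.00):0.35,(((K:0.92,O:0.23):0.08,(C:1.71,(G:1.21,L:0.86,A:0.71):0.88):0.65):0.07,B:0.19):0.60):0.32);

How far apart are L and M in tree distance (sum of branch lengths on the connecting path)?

7.13

The path runs L → … → MRCA → … → M; the MRCA is the root of the tree.
Branch lengths along that path: 0.86 + 0.88 + 0.65 + 0.07 + 0.60 + 0.32 + 1.92 + 1.28 + 0.55 = 7.13.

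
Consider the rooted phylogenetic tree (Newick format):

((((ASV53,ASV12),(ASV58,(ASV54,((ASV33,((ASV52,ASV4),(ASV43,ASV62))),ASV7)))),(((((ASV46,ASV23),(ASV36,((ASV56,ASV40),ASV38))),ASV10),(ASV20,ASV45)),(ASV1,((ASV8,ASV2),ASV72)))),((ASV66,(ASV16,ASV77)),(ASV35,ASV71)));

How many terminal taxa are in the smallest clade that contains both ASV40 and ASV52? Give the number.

23

The MRCA of ASV40 and ASV52 is the node subtending (((ASV53,ASV12),(ASV58,(ASV54,((ASV33,((ASV52,ASV4),(ASV43,ASV62))),ASV7)))),(((((ASV46,ASV23),(ASV36,((ASV56,ASV40),ASV38))),ASV10),(ASV20,ASV45)),(ASV1,((ASV8,ASV2),ASV72)))).
That clade contains 23 terminal taxa: ASV1, ASV10, ASV12, ASV2, ASV20, ASV23, ASV33, ASV36, ASV38, ASV4, ASV40, ASV43, ASV45, ASV46, ASV52, ASV53, ASV54, ASV56, ASV58, ASV62, ASV7, ASV72, ASV8.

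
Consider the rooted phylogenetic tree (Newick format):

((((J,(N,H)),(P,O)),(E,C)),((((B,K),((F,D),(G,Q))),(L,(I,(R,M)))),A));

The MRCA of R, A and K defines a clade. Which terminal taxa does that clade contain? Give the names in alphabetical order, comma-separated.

Tracing R: it sits inside (R,M).
Tracing A: it sits inside ((((B,K),((F,D),(G,Q))),(L,(I,(R,M)))),A).
Tracing K: it sits inside (B,K).
The smallest clade enclosing all 3 is ((((B,K),((F,D),(G,Q))),(L,(I,(R,M)))),A); the answer is its 11 terminal taxa in alphabetical order.

A, B, D, F, G, I, K, L, M, Q, R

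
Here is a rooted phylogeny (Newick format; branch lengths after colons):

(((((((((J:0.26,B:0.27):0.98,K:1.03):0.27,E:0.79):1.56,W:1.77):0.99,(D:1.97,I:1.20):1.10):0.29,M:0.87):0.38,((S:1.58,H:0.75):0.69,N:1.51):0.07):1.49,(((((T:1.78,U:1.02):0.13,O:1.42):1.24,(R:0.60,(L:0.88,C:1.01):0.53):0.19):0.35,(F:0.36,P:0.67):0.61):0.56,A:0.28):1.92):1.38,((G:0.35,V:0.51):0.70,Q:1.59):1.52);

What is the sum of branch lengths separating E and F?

The path runs E → … → MRCA → … → F; the MRCA is the node subtending ((((((((J,B),K),E),W),(D,I)),M),((S,H),N)),(((((T,U),O),(R,(L,C))),(F,P)),A)).
Branch lengths along that path: 0.79 + 1.56 + 0.99 + 0.29 + 0.38 + 1.49 + 1.92 + 0.56 + 0.61 + 0.36 = 8.95.

8.95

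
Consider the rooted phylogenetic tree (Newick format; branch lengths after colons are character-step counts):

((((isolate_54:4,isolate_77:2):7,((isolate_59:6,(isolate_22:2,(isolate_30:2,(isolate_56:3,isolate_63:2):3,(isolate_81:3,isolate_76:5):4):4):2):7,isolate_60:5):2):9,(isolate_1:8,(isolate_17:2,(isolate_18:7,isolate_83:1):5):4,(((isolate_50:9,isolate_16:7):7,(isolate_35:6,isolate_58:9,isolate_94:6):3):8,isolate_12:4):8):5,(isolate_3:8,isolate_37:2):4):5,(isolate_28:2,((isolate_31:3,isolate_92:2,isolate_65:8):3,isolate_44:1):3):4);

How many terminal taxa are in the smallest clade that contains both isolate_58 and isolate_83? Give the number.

10

The MRCA of isolate_58 and isolate_83 is the node subtending (isolate_1,(isolate_17,(isolate_18,isolate_83)),(((isolate_50,isolate_16),(isolate_35,isolate_58,isolate_94)),isolate_12)).
That clade contains 10 terminal taxa: isolate_1, isolate_12, isolate_16, isolate_17, isolate_18, isolate_35, isolate_50, isolate_58, isolate_83, isolate_94.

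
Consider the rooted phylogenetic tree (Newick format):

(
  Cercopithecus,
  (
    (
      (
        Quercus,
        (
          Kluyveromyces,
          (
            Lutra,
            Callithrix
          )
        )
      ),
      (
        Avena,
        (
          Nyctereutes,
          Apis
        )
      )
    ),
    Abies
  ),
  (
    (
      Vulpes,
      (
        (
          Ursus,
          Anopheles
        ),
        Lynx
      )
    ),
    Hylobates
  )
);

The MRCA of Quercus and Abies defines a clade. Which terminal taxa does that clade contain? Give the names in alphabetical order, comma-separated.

Tracing Quercus: it sits inside (Quercus,(Kluyveromyces,(Lutra,Callithrix))).
Tracing Abies: it sits inside (((Quercus,(Kluyveromyces,(Lutra,Callithrix))),(Avena,(Nyctereutes,Apis))),Abies).
The smallest clade enclosing both is (((Quercus,(Kluyveromyces,(Lutra,Callithrix))),(Avena,(Nyctereutes,Apis))),Abies); the answer is its 8 terminal taxa in alphabetical order.

Abies, Apis, Avena, Callithrix, Kluyveromyces, Lutra, Nyctereutes, Quercus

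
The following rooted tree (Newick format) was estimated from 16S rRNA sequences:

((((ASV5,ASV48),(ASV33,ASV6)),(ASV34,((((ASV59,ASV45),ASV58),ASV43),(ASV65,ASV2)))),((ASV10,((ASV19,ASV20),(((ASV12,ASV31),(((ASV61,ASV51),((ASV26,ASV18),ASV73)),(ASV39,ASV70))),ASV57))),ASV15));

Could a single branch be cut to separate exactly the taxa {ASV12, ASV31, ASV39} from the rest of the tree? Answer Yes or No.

The MRCA of the listed taxa subtends ((ASV12,ASV31),(((ASV61,ASV51),((ASV26,ASV18),ASV73)),(ASV39,ASV70))).
That clade also contains ASV18, ASV26, ASV51, ASV61, ASV70, ASV73, which are not in the proposed group, so the group is not monophyletic.

No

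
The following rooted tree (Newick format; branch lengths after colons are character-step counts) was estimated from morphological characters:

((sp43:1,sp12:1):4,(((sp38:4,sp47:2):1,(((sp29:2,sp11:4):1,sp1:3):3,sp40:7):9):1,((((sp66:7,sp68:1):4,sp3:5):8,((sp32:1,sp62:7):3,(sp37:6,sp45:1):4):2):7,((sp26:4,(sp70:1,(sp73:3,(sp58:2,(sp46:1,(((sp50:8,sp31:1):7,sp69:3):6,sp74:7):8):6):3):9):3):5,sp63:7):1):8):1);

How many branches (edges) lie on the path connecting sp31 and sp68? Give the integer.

The MRCA of sp31 and sp68 is the node subtending ((((sp66,sp68),sp3),((sp32,sp62),(sp37,sp45))),((sp26,(sp70,(sp73,(sp58,(sp46,(((sp50,sp31),sp69),sp74)))))),sp63)).
From sp31 up to that node: 10 branches. From sp68 up to the same node: 4 branches. Total: 10 + 4 = 14.

14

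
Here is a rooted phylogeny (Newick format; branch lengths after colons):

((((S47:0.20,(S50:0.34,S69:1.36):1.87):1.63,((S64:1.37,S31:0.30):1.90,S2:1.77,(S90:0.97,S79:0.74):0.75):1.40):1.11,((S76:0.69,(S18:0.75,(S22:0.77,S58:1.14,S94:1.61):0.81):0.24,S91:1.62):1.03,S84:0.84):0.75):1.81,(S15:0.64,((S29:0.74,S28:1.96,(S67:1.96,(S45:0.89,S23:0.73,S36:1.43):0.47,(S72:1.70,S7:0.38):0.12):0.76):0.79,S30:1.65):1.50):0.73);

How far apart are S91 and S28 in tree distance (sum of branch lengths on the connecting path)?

10.19

The path runs S91 → … → MRCA → … → S28; the MRCA is the root of the tree.
Branch lengths along that path: 1.62 + 1.03 + 0.75 + 1.81 + 0.73 + 1.50 + 0.79 + 1.96 = 10.19.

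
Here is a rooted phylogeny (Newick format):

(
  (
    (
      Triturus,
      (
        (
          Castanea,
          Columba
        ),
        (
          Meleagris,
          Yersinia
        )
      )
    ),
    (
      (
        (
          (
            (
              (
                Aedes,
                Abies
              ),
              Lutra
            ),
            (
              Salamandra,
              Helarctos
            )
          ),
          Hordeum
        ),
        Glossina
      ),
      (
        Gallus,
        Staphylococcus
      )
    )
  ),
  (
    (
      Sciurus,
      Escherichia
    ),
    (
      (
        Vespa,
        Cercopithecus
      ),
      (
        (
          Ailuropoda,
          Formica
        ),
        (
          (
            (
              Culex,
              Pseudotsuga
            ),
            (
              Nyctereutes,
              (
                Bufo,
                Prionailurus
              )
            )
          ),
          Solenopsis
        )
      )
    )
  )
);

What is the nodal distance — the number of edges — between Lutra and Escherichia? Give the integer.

10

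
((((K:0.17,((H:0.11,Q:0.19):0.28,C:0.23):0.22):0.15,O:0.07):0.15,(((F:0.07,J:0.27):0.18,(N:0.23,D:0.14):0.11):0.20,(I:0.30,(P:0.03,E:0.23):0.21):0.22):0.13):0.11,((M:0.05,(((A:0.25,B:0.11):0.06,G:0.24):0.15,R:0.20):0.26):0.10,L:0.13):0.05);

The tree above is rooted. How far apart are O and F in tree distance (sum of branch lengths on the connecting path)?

The path runs O → … → MRCA → … → F; the MRCA is the node subtending (((K,((H,Q),C)),O),(((F,J),(N,D)),(I,(P,E)))).
Branch lengths along that path: 0.07 + 0.15 + 0.13 + 0.20 + 0.18 + 0.07 = 0.80.

0.80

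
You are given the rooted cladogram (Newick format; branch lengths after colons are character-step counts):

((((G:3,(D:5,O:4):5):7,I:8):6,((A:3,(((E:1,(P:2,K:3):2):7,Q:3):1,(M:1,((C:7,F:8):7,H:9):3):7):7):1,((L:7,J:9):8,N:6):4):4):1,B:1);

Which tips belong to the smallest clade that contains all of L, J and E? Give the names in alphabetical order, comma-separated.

Tracing L: it sits inside (L,J).
Tracing J: it sits inside (L,J).
Tracing E: it sits inside (E,(P,K)).
The smallest clade enclosing all 3 is ((A,(((E,(P,K)),Q),(M,((C,F),H)))),((L,J),N)); the answer is its 12 terminal taxa in alphabetical order.

A, C, E, F, H, J, K, L, M, N, P, Q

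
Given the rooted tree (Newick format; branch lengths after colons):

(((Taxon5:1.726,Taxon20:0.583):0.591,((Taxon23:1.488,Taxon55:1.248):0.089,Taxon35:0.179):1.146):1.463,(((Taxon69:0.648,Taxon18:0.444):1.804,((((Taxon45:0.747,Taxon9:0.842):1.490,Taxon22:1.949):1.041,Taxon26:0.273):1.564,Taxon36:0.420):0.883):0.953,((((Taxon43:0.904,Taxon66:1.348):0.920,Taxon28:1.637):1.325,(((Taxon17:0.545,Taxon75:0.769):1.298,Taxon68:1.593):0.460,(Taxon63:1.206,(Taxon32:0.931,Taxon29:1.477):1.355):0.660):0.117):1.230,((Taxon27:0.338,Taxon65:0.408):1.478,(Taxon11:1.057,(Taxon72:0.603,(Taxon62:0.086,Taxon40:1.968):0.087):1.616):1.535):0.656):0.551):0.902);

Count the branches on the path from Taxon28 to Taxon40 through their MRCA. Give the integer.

8

The MRCA of Taxon28 and Taxon40 is the node subtending ((((Taxon43,Taxon66),Taxon28),(((Taxon17,Taxon75),Taxon68),(Taxon63,(Taxon32,Taxon29)))),((Taxon27,Taxon65),(Taxon11,(Taxon72,(Taxon62,Taxon40))))).
From Taxon28 up to that node: 3 branches. From Taxon40 up to the same node: 5 branches. Total: 3 + 5 = 8.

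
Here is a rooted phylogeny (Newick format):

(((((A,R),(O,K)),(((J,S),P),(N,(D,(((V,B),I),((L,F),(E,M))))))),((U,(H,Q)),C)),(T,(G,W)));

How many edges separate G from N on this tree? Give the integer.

8

The MRCA of G and N is the root of the tree.
From G up to that node: 3 branches. From N up to the same node: 5 branches. Total: 3 + 5 = 8.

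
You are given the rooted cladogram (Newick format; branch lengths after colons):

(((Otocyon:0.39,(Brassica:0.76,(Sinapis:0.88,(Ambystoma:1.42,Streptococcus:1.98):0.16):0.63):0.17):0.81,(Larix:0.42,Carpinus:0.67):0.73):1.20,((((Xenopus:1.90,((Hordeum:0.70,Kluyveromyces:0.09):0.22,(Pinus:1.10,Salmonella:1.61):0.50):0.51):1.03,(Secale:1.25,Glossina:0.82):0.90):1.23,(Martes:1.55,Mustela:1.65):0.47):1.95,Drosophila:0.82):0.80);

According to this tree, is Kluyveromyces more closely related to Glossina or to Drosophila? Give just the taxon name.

Glossina

The MRCA of Kluyveromyces and Glossina subtends ((Xenopus,((Hordeum,Kluyveromyces),(Pinus,Salmonella))),(Secale,Glossina)) (7 taxa).
The MRCA of Kluyveromyces and Drosophila subtends ((((Xenopus,((Hordeum,Kluyveromyces),(Pinus,Salmonella))),(Secale,Glossina)),(Martes,Mustela)),Drosophila) (10 taxa).
The first is nested inside the second, so Kluyveromyces shares a more recent common ancestor with Glossina.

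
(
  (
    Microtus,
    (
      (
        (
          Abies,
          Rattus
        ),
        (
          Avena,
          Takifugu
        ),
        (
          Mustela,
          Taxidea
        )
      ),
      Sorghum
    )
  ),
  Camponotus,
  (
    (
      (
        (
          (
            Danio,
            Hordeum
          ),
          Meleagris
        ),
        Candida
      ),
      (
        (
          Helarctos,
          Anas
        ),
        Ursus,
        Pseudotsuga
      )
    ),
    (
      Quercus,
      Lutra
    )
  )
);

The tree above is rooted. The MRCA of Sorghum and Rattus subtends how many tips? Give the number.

7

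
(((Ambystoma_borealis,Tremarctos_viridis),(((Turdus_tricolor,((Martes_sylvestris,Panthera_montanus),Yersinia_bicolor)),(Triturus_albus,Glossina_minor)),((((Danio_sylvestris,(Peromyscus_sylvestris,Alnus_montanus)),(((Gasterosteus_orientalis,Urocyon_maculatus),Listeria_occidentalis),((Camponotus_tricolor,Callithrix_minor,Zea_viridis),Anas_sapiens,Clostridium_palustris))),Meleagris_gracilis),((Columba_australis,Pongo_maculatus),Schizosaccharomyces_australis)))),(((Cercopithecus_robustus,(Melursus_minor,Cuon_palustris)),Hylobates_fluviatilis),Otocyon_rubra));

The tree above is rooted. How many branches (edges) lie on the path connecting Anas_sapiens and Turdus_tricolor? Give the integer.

9

The MRCA of Anas_sapiens and Turdus_tricolor is the node subtending (((Turdus_tricolor,((Martes_sylvestris,Panthera_montanus),Yersinia_bicolor)),(Triturus_albus,Glossina_minor)),((((Danio_sylvestris,(Peromyscus_sylvestris,Alnus_montanus)),(((Gasterosteus_orientalis,Urocyon_maculatus),Listeria_occidentalis),((Camponotus_tricolor,Callithrix_minor,Zea_viridis),Anas_sapiens,Clostridium_palustris))),Meleagris_gracilis),((Columba_australis,Pongo_maculatus),Schizosaccharomyces_australis))).
From Anas_sapiens up to that node: 6 branches. From Turdus_tricolor up to the same node: 3 branches. Total: 6 + 3 = 9.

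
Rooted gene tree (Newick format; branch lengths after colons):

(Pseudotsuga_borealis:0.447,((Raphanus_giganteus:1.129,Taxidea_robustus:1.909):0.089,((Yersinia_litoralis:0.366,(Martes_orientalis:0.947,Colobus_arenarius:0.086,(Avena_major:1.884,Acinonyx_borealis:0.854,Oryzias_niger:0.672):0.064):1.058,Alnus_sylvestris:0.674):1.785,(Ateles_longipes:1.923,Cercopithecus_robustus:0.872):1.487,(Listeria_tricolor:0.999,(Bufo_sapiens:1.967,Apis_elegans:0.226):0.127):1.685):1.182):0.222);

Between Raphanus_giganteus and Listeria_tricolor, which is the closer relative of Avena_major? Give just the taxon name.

The MRCA of Avena_major and Listeria_tricolor subtends ((Yersinia_litoralis,(Martes_orientalis,Colobus_arenarius,(Avena_major,Acinonyx_borealis,Oryzias_niger)),Alnus_sylvestris),(Ateles_longipes,Cercopithecus_robustus),(Listeria_tricolor,(Bufo_sapiens,Apis_elegans))) (12 taxa).
The MRCA of Avena_major and Raphanus_giganteus subtends ((Raphanus_giganteus,Taxidea_robustus),((Yersinia_litoralis,(Martes_orientalis,Colobus_arenarius,(Avena_major,Acinonyx_borealis,Oryzias_niger)),Alnus_sylvestris),(Ateles_longipes,Cercopithecus_robustus),(Listeria_tricolor,(Bufo_sapiens,Apis_elegans)))) (14 taxa).
The first is nested inside the second, so Avena_major shares a more recent common ancestor with Listeria_tricolor.

Listeria_tricolor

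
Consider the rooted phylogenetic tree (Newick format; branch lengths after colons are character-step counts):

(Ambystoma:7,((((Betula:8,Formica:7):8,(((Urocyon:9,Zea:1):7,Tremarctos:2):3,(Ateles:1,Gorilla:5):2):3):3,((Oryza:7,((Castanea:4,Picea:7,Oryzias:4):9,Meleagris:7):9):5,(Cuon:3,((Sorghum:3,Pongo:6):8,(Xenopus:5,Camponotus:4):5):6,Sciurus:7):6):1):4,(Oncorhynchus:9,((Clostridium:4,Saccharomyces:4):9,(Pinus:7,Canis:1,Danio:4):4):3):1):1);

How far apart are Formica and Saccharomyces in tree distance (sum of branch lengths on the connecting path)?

39

The path runs Formica → … → MRCA → … → Saccharomyces; the MRCA is the node subtending ((((Betula,Formica),(((Urocyon,Zea),Tremarctos),(Ateles,Gorilla))),((Oryza,((Castanea,Picea,Oryzias),Meleagris)),(Cuon,((Sorghum,Pongo),(Xenopus,Camponotus)),Sciurus))),(Oncorhynchus,((Clostridium,Saccharomyces),(Pinus,Canis,Danio)))).
Branch lengths along that path: 7 + 8 + 3 + 4 + 1 + 3 + 9 + 4 = 39.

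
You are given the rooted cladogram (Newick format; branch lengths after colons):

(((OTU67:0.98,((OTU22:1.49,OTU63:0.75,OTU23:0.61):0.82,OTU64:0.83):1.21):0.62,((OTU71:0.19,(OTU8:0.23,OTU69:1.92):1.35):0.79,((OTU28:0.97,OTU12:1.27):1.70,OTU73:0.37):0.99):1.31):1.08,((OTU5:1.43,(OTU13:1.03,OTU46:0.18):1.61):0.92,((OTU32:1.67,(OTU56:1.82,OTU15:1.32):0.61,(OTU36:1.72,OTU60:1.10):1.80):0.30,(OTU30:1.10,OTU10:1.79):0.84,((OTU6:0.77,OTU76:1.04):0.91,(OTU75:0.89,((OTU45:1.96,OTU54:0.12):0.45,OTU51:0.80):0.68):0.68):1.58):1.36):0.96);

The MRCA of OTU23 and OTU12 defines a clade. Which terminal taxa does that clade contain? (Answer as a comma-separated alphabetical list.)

OTU12, OTU22, OTU23, OTU28, OTU63, OTU64, OTU67, OTU69, OTU71, OTU73, OTU8

Tracing OTU23: it sits inside (OTU22,OTU63,OTU23).
Tracing OTU12: it sits inside (OTU28,OTU12).
The smallest clade enclosing both is ((OTU67,((OTU22,OTU63,OTU23),OTU64)),((OTU71,(OTU8,OTU69)),((OTU28,OTU12),OTU73))); the answer is its 11 terminal taxa in alphabetical order.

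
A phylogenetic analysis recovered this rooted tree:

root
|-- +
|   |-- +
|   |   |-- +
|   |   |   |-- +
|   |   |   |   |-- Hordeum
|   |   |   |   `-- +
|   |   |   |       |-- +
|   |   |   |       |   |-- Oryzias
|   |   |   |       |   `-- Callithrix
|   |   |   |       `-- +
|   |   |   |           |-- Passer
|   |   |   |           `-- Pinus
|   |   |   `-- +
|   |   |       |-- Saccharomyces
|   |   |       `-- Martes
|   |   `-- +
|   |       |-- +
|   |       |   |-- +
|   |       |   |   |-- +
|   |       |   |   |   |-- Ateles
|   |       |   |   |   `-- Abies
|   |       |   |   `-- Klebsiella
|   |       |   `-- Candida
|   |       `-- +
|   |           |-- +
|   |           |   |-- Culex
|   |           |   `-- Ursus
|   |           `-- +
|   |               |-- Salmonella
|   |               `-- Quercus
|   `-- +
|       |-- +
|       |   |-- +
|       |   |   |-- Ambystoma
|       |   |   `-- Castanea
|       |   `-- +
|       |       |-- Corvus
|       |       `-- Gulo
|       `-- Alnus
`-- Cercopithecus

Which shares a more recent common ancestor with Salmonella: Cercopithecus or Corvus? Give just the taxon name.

The MRCA of Salmonella and Corvus subtends ((((Hordeum,((Oryzias,Callithrix),(Passer,Pinus))),(Saccharomyces,Martes)),((((Ateles,Abies),Klebsiella),Candida),((Culex,Ursus),(Salmonella,Quercus)))),(((Ambystoma,Castanea),(Corvus,Gulo)),Alnus)) (20 taxa).
The MRCA of Salmonella and Cercopithecus is the root, subtending the entire tree (21 taxa).
The first is nested inside the second, so Salmonella shares a more recent common ancestor with Corvus.

Corvus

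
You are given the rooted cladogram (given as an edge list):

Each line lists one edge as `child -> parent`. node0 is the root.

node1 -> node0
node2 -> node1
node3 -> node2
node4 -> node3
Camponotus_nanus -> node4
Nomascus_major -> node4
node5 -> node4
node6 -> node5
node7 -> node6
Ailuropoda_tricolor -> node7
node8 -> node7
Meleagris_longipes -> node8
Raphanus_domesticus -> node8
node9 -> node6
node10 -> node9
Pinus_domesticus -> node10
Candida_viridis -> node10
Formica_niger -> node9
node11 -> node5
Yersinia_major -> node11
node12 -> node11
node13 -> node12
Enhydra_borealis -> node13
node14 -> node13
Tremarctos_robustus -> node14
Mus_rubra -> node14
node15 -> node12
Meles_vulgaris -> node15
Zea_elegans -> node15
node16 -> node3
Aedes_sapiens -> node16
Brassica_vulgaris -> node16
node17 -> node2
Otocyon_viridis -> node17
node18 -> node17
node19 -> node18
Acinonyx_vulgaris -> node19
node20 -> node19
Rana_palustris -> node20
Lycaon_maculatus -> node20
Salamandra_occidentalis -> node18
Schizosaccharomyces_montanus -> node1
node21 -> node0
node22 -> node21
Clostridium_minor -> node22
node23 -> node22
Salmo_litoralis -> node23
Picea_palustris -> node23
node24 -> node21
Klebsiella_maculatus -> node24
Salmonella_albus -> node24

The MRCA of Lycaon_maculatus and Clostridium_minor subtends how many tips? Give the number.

27

The MRCA of Lycaon_maculatus and Clostridium_minor is the root, so the clade is the entire tree.
That clade contains 27 terminal taxa: Acinonyx_vulgaris, Aedes_sapiens, Ailuropoda_tricolor, Brassica_vulgaris, Camponotus_nanus, Candida_viridis, Clostridium_minor, Enhydra_borealis, Formica_niger, Klebsiella_maculatus, Lycaon_maculatus, Meleagris_longipes, Meles_vulgaris, Mus_rubra, Nomascus_major, Otocyon_viridis, Picea_palustris, Pinus_domesticus, Rana_palustris, Raphanus_domesticus, Salamandra_occidentalis, Salmo_litoralis, Salmonella_albus, Schizosaccharomyces_montanus, Tremarctos_robustus, Yersinia_major, Zea_elegans.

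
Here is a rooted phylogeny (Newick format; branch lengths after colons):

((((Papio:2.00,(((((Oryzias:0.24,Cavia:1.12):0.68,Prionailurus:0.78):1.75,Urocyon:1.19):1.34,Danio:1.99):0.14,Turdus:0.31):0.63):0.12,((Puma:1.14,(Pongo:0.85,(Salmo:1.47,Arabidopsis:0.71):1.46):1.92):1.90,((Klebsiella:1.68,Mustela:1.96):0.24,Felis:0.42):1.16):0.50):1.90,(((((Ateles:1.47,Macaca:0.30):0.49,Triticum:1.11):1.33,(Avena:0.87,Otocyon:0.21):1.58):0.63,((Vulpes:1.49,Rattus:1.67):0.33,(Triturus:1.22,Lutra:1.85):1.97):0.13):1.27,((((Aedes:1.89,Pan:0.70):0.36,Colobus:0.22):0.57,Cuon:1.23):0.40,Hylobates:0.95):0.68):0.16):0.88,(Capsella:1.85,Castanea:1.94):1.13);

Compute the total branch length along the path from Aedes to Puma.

The path runs Aedes → … → MRCA → … → Puma; the MRCA is the node subtending (((Papio,(((((Oryzias,Cavia),Prionailurus),Urocyon),Danio),Turdus)),((Puma,(Pongo,(Salmo,Arabidopsis))),((Klebsiella,Mustela),Felis))),(((((Ateles,Macaca),Triticum),(Avena,Otocyon)),((Vulpes,Rattus),(Triturus,Lutra))),((((Aedes,Pan),Colobus),Cuon),Hylobates))).
Branch lengths along that path: 1.89 + 0.36 + 0.57 + 0.40 + 0.68 + 0.16 + 1.90 + 0.50 + 1.90 + 1.14 = 9.50.

9.50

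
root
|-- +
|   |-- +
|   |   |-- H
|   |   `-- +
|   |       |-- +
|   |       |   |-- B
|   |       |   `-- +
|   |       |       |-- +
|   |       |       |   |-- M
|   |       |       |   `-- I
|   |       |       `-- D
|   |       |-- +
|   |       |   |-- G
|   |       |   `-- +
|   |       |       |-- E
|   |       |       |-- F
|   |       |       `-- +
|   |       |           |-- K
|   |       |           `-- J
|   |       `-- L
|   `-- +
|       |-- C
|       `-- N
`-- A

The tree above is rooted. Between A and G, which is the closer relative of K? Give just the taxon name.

The MRCA of K and G subtends (G,(E,F,(K,J))) (5 taxa).
The MRCA of K and A is the root, subtending the entire tree (14 taxa).
The first is nested inside the second, so K shares a more recent common ancestor with G.

G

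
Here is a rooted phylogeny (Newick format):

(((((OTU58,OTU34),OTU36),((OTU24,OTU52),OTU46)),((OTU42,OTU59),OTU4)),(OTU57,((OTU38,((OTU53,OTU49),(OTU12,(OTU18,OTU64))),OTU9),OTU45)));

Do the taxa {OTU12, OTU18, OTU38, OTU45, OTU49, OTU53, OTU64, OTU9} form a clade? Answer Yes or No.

Yes

The most recent common ancestor of these taxa subtends ((OTU38,((OTU53,OTU49),(OTU12,(OTU18,OTU64))),OTU9),OTU45).
That clade has exactly 8 tips — every listed taxon and nothing else — so the group is monophyletic.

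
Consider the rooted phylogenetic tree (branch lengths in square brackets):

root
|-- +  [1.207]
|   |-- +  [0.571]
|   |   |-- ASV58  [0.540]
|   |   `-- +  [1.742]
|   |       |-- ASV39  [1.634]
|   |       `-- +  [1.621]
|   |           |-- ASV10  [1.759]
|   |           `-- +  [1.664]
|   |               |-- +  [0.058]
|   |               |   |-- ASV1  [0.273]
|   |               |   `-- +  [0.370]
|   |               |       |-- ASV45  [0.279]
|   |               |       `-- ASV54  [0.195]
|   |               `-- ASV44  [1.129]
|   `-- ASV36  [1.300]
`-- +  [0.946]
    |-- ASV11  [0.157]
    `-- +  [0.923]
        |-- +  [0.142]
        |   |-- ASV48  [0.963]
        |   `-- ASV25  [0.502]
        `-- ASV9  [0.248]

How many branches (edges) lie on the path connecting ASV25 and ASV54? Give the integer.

12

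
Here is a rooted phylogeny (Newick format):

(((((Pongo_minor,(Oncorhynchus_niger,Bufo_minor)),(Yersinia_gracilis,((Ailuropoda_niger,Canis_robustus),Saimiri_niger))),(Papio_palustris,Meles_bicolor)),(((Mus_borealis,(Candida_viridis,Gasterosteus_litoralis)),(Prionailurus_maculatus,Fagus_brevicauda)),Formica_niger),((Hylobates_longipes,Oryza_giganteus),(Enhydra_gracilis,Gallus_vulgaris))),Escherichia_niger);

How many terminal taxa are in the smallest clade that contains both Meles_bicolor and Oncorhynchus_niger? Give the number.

The MRCA of Meles_bicolor and Oncorhynchus_niger is the node subtending (((Pongo_minor,(Oncorhynchus_niger,Bufo_minor)),(Yersinia_gracilis,((Ailuropoda_niger,Canis_robustus),Saimiri_niger))),(Papio_palustris,Meles_bicolor)).
That clade contains 9 terminal taxa: Ailuropoda_niger, Bufo_minor, Canis_robustus, Meles_bicolor, Oncorhynchus_niger, Papio_palustris, Pongo_minor, Saimiri_niger, Yersinia_gracilis.

9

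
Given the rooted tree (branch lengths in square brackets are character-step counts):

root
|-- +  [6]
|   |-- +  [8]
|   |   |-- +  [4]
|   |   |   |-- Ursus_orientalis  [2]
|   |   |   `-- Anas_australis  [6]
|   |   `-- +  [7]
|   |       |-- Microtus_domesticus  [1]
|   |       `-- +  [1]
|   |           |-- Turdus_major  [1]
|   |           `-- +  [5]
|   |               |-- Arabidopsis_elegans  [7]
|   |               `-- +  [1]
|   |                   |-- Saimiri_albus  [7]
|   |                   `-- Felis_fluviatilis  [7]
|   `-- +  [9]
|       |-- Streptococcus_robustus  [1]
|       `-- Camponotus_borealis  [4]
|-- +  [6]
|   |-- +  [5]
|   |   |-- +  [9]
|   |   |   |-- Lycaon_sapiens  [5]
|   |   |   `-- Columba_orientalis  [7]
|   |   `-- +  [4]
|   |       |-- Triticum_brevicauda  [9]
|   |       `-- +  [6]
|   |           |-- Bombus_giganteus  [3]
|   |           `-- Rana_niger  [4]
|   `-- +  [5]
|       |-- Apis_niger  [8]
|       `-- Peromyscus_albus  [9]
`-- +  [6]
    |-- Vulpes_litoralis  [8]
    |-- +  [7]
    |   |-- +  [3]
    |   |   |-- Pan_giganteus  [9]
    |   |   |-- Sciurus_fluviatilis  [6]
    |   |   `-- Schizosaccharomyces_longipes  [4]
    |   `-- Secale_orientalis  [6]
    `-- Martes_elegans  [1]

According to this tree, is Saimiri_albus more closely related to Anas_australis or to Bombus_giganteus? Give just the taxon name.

Anas_australis

The MRCA of Saimiri_albus and Anas_australis subtends ((Ursus_orientalis,Anas_australis),(Microtus_domesticus,(Turdus_major,(Arabidopsis_elegans,(Saimiri_albus,Felis_fluviatilis))))) (7 taxa).
The MRCA of Saimiri_albus and Bombus_giganteus is the root, subtending the entire tree (22 taxa).
The first is nested inside the second, so Saimiri_albus shares a more recent common ancestor with Anas_australis.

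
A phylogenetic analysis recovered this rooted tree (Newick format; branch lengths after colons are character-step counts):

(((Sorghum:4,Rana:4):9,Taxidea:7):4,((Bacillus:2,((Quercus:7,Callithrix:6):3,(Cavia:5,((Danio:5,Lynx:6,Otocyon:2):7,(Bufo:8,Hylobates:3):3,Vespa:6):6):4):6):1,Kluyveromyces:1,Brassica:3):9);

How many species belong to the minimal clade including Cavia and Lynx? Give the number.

7

The MRCA of Cavia and Lynx is the node subtending (Cavia,((Danio,Lynx,Otocyon),(Bufo,Hylobates),Vespa)).
That clade contains 7 terminal taxa: Bufo, Cavia, Danio, Hylobates, Lynx, Otocyon, Vespa.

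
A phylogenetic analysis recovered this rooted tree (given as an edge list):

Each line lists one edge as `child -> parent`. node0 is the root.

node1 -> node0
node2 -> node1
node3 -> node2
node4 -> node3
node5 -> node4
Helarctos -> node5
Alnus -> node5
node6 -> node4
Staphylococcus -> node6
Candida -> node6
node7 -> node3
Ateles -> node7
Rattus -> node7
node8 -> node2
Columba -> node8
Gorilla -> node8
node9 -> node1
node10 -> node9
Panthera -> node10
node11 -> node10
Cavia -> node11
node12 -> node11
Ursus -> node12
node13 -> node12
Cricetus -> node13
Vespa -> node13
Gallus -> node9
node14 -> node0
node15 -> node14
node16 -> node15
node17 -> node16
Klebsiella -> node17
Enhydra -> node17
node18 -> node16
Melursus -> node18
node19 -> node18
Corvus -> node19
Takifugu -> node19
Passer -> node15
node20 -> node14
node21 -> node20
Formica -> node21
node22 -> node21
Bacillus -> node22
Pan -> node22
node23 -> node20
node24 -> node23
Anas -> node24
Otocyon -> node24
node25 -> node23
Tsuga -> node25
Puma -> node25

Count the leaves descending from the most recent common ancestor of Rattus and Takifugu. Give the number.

27

The MRCA of Rattus and Takifugu is the root, so the clade is the entire tree.
That clade contains 27 terminal taxa: Alnus, Anas, Ateles, Bacillus, Candida, Cavia, Columba, Corvus, Cricetus, Enhydra, Formica, Gallus, Gorilla, Helarctos, Klebsiella, Melursus, Otocyon, Pan, Panthera, Passer, Puma, Rattus, Staphylococcus, Takifugu, Tsuga, Ursus, Vespa.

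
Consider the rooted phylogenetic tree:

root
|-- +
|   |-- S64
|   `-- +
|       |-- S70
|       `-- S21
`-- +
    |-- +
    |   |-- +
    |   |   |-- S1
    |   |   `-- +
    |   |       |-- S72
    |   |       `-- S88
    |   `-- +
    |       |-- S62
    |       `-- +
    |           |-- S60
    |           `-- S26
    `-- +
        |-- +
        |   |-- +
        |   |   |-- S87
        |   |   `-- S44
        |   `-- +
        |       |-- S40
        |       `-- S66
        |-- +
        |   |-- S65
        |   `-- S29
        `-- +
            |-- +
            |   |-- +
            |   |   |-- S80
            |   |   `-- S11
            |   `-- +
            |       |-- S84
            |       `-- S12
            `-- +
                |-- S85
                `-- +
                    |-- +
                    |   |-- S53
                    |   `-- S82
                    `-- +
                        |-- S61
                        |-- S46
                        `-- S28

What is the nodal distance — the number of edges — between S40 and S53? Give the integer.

The MRCA of S40 and S53 is the node subtending (((S87,S44),(S40,S66)),(S65,S29),(((S80,S11),(S84,S12)),(S85,((S53,S82),(S61,S46,S28))))).
From S40 up to that node: 3 branches. From S53 up to the same node: 5 branches. Total: 3 + 5 = 8.

8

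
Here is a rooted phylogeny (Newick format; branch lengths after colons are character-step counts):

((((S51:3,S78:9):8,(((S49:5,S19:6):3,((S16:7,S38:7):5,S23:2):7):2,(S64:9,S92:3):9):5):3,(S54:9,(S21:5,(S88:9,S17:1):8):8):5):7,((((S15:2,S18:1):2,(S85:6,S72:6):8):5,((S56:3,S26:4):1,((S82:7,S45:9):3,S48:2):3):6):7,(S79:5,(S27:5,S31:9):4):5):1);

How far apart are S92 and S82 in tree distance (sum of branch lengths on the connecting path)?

The path runs S92 → … → MRCA → … → S82; the MRCA is the root of the tree.
Branch lengths along that path: 3 + 9 + 5 + 3 + 7 + 1 + 7 + 6 + 3 + 3 + 7 = 54.

54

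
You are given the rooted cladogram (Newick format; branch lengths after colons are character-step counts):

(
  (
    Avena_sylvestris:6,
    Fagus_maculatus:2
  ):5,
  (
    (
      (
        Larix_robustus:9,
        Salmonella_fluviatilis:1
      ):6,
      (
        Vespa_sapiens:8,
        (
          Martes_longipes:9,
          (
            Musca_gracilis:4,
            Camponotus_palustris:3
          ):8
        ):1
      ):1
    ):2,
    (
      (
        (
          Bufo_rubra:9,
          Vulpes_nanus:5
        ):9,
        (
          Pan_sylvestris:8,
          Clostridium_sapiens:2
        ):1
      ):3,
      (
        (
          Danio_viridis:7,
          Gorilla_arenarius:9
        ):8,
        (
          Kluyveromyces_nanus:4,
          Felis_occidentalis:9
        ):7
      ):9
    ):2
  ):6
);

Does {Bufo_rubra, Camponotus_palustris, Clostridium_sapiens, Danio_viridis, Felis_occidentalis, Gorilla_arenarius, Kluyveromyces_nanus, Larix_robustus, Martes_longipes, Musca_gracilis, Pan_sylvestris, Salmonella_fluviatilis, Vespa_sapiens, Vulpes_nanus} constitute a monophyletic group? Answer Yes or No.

Yes

The most recent common ancestor of these taxa subtends (((Larix_robustus,Salmonella_fluviatilis),(Vespa_sapiens,(Martes_longipes,(Musca_gracilis,Camponotus_palustris)))),(((Bufo_rubra,Vulpes_nanus),(Pan_sylvestris,Clostridium_sapiens)),((Danio_viridis,Gorilla_arenarius),(Kluyveromyces_nanus,Felis_occidentalis)))).
That clade has exactly 14 tips — every listed taxon and nothing else — so the group is monophyletic.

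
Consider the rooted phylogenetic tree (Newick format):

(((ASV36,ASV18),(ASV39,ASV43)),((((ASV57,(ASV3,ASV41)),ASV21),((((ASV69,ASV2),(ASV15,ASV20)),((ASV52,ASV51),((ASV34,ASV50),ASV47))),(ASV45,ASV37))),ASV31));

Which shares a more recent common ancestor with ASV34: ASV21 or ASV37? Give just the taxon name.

The MRCA of ASV34 and ASV37 subtends ((((ASV69,ASV2),(ASV15,ASV20)),((ASV52,ASV51),((ASV34,ASV50),ASV47))),(ASV45,ASV37)) (11 taxa).
The MRCA of ASV34 and ASV21 subtends (((ASV57,(ASV3,ASV41)),ASV21),((((ASV69,ASV2),(ASV15,ASV20)),((ASV52,ASV51),((ASV34,ASV50),ASV47))),(ASV45,ASV37))) (15 taxa).
The first is nested inside the second, so ASV34 shares a more recent common ancestor with ASV37.

ASV37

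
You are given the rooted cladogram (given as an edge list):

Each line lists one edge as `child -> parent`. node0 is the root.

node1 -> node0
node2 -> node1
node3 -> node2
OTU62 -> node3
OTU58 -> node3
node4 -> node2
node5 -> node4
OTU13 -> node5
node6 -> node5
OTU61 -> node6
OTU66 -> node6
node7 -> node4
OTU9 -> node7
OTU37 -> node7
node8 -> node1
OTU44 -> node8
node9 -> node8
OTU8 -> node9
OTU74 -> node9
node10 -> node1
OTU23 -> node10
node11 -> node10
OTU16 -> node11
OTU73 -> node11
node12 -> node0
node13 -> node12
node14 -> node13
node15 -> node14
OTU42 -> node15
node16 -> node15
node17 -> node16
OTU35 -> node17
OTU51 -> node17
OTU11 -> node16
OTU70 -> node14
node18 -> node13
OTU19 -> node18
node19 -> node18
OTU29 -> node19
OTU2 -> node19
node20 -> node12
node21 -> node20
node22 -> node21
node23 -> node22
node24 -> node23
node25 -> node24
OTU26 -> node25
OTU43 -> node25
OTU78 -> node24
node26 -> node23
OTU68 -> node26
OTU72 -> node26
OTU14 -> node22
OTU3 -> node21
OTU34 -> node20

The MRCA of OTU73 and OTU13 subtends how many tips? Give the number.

The MRCA of OTU73 and OTU13 is the node subtending (((OTU62,OTU58),((OTU13,(OTU61,OTU66)),(OTU9,OTU37))),(OTU44,(OTU8,OTU74)),(OTU23,(OTU16,OTU73))).
That clade contains 13 terminal taxa: OTU13, OTU16, OTU23, OTU37, OTU44, OTU58, OTU61, OTU62, OTU66, OTU73, OTU74, OTU8, OTU9.

13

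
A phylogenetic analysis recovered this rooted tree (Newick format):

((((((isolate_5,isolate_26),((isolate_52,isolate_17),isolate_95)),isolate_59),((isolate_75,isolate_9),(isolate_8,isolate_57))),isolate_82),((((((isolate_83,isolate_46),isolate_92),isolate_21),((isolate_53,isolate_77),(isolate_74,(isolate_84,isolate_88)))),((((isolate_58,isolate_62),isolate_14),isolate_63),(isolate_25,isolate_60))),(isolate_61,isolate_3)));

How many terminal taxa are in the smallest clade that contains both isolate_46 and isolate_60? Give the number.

The MRCA of isolate_46 and isolate_60 is the node subtending (((((isolate_83,isolate_46),isolate_92),isolate_21),((isolate_53,isolate_77),(isolate_74,(isolate_84,isolate_88)))),((((isolate_58,isolate_62),isolate_14),isolate_63),(isolate_25,isolate_60))).
That clade contains 15 terminal taxa: isolate_14, isolate_21, isolate_25, isolate_46, isolate_53, isolate_58, isolate_60, isolate_62, isolate_63, isolate_74, isolate_77, isolate_83, isolate_84, isolate_88, isolate_92.

15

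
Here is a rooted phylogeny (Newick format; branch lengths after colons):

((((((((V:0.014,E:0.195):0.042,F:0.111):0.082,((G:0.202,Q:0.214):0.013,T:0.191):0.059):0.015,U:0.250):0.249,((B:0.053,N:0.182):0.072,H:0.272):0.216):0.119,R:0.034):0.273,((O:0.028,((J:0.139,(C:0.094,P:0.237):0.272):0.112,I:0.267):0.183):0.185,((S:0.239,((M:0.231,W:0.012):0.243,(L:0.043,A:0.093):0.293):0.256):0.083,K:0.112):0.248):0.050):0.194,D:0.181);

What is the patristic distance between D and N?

1.237

The path runs D → … → MRCA → … → N; the MRCA is the root of the tree.
Branch lengths along that path: 0.181 + 0.194 + 0.273 + 0.119 + 0.216 + 0.072 + 0.182 = 1.237.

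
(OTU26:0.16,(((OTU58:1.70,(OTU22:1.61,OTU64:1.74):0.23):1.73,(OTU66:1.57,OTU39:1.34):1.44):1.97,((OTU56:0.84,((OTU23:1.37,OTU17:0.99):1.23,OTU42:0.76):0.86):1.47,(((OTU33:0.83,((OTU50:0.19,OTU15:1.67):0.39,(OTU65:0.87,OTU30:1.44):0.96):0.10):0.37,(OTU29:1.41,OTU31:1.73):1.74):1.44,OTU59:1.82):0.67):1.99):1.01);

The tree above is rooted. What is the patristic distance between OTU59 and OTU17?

The path runs OTU59 → … → MRCA → … → OTU17; the MRCA is the node subtending ((OTU56,((OTU23,OTU17),OTU42)),(((OTU33,((OTU50,OTU15),(OTU65,OTU30))),(OTU29,OTU31)),OTU59)).
Branch lengths along that path: 1.82 + 0.67 + 1.47 + 0.86 + 1.23 + 0.99 = 7.04.

7.04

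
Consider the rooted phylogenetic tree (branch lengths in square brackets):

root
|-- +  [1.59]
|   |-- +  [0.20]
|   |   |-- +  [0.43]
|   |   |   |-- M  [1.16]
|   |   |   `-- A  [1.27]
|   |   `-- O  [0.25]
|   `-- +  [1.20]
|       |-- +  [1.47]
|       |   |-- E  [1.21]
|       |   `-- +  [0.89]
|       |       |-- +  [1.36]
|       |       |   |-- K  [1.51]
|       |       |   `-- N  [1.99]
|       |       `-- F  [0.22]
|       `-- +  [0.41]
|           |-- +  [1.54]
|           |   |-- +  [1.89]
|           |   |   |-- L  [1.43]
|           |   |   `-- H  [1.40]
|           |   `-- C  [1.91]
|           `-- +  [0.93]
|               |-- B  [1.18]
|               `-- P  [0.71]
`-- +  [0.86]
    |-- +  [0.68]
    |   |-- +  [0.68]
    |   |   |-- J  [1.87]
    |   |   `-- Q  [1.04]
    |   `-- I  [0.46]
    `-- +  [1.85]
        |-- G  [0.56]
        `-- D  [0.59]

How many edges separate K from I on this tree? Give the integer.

9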